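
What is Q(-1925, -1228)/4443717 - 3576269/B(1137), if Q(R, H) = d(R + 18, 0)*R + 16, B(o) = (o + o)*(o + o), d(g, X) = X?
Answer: -5297281538219/7659599443164 ≈ -0.69159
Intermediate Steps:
B(o) = 4*o**2 (B(o) = (2*o)*(2*o) = 4*o**2)
Q(R, H) = 16 (Q(R, H) = 0*R + 16 = 0 + 16 = 16)
Q(-1925, -1228)/4443717 - 3576269/B(1137) = 16/4443717 - 3576269/(4*1137**2) = 16*(1/4443717) - 3576269/(4*1292769) = 16/4443717 - 3576269/5171076 = -5297281538219/7659599443164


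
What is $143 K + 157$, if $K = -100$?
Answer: $-14143$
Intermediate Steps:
$143 K + 157 = 143 \left(-100\right) + 157 = -14300 + 157 = -14143$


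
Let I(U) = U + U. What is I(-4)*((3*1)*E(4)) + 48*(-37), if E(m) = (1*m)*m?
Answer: -2160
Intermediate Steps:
E(m) = m**2 (E(m) = m*m = m**2)
I(U) = 2*U
I(-4)*((3*1)*E(4)) + 48*(-37) = (2*(-4))*((3*1)*4**2) + 48*(-37) = -24*16 - 1776 = -8*48 - 1776 = -384 - 1776 = -2160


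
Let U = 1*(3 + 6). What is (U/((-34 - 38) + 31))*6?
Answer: -54/41 ≈ -1.3171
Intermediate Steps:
U = 9 (U = 1*9 = 9)
(U/((-34 - 38) + 31))*6 = (9/((-34 - 38) + 31))*6 = (9/(-72 + 31))*6 = (9/(-41))*6 = (9*(-1/41))*6 = -9/41*6 = -54/41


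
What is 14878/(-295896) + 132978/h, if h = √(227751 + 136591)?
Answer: -7439/147948 + 66489*√364342/182171 ≈ 220.26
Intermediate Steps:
h = √364342 ≈ 603.61
14878/(-295896) + 132978/h = 14878/(-295896) + 132978/(√364342) = 14878*(-1/295896) + 132978*(√364342/364342) = -7439/147948 + 66489*√364342/182171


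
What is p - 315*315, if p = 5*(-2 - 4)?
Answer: -99255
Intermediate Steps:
p = -30 (p = 5*(-6) = -30)
p - 315*315 = -30 - 315*315 = -30 - 99225 = -99255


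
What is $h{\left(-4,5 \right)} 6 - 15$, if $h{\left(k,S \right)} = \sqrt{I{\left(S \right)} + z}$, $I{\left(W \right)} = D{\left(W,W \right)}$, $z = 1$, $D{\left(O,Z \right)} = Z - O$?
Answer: $-9$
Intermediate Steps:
$I{\left(W \right)} = 0$ ($I{\left(W \right)} = W - W = 0$)
$h{\left(k,S \right)} = 1$ ($h{\left(k,S \right)} = \sqrt{0 + 1} = \sqrt{1} = 1$)
$h{\left(-4,5 \right)} 6 - 15 = 1 \cdot 6 - 15 = 6 - 15 = -9$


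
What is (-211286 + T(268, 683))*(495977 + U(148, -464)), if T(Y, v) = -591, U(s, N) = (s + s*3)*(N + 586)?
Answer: -120388723277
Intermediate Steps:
U(s, N) = 4*s*(586 + N) (U(s, N) = (s + 3*s)*(586 + N) = (4*s)*(586 + N) = 4*s*(586 + N))
(-211286 + T(268, 683))*(495977 + U(148, -464)) = (-211286 - 591)*(495977 + 4*148*(586 - 464)) = -211877*(495977 + 4*148*122) = -211877*(495977 + 72224) = -211877*568201 = -120388723277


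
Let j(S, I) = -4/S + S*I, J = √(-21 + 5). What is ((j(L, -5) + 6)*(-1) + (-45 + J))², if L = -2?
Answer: 3953 - 504*I ≈ 3953.0 - 504.0*I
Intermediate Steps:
J = 4*I (J = √(-16) = 4*I ≈ 4.0*I)
j(S, I) = -4/S + I*S
((j(L, -5) + 6)*(-1) + (-45 + J))² = (((-4/(-2) - 5*(-2)) + 6)*(-1) + (-45 + 4*I))² = (((-4*(-½) + 10) + 6)*(-1) + (-45 + 4*I))² = (((2 + 10) + 6)*(-1) + (-45 + 4*I))² = ((12 + 6)*(-1) + (-45 + 4*I))² = (18*(-1) + (-45 + 4*I))² = (-18 + (-45 + 4*I))² = (-63 + 4*I)²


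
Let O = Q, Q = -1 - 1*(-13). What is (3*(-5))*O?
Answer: -180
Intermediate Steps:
Q = 12 (Q = -1 + 13 = 12)
O = 12
(3*(-5))*O = (3*(-5))*12 = -15*12 = -180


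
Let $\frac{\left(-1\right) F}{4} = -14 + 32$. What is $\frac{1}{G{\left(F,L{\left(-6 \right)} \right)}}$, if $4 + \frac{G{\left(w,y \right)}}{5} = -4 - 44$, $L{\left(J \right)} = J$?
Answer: $- \frac{1}{260} \approx -0.0038462$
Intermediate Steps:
$F = -72$ ($F = - 4 \left(-14 + 32\right) = \left(-4\right) 18 = -72$)
$G{\left(w,y \right)} = -260$ ($G{\left(w,y \right)} = -20 + 5 \left(-4 - 44\right) = -20 + 5 \left(-48\right) = -20 - 240 = -260$)
$\frac{1}{G{\left(F,L{\left(-6 \right)} \right)}} = \frac{1}{-260} = - \frac{1}{260}$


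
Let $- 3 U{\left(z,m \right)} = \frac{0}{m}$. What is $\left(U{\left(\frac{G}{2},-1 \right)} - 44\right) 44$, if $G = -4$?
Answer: $-1936$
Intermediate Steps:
$U{\left(z,m \right)} = 0$ ($U{\left(z,m \right)} = - \frac{0 \frac{1}{m}}{3} = \left(- \frac{1}{3}\right) 0 = 0$)
$\left(U{\left(\frac{G}{2},-1 \right)} - 44\right) 44 = \left(0 - 44\right) 44 = \left(-44\right) 44 = -1936$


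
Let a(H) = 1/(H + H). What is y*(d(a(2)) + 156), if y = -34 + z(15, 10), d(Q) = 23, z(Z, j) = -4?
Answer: -6802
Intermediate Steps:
a(H) = 1/(2*H)
y = -38 (y = -34 - 4 = -38)
y*(d(a(2)) + 156) = -38*(23 + 156) = -38*179 = -6802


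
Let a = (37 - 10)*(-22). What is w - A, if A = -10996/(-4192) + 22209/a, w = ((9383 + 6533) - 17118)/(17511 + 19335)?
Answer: 670603969/19307304 ≈ 34.733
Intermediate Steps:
a = -594 (a = 27*(-22) = -594)
w = -601/18423 (w = (15916 - 17118)/36846 = -1202*1/36846 = -601/18423 ≈ -0.032622)
A = -327911/9432 (A = -10996/(-4192) + 22209/(-594) = -10996*(-1/4192) + 22209*(-1/594) = 2749/1048 - 673/18 = -327911/9432 ≈ -34.766)
w - A = -601/18423 - 1*(-327911/9432) = -601/18423 + 327911/9432 = 670603969/19307304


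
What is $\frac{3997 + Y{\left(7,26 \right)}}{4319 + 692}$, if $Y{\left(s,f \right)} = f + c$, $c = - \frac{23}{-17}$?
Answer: $\frac{68414}{85187} \approx 0.8031$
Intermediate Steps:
$c = \frac{23}{17}$ ($c = \left(-23\right) \left(- \frac{1}{17}\right) = \frac{23}{17} \approx 1.3529$)
$Y{\left(s,f \right)} = \frac{23}{17} + f$ ($Y{\left(s,f \right)} = f + \frac{23}{17} = \frac{23}{17} + f$)
$\frac{3997 + Y{\left(7,26 \right)}}{4319 + 692} = \frac{3997 + \left(\frac{23}{17} + 26\right)}{4319 + 692} = \frac{3997 + \frac{465}{17}}{5011} = \frac{68414}{17} \cdot \frac{1}{5011} = \frac{68414}{85187}$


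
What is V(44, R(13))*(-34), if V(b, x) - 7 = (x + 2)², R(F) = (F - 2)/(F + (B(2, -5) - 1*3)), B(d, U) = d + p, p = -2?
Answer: -28237/50 ≈ -564.74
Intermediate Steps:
B(d, U) = -2 + d (B(d, U) = d - 2 = -2 + d)
R(F) = (-2 + F)/(-3 + F) (R(F) = (F - 2)/(F + ((-2 + 2) - 1*3)) = (-2 + F)/(F + (0 - 3)) = (-2 + F)/(F - 3) = (-2 + F)/(-3 + F))
V(b, x) = 7 + (2 + x)² (V(b, x) = 7 + (x + 2)² = 7 + (2 + x)²)
V(44, R(13))*(-34) = (7 + (2 + (-2 + 13)/(-3 + 13))²)*(-34) = (7 + (2 + 11/10)²)*(-34) = (7 + (31/10)²)*(-34) = (7 + 961/100)*(-34) = (1661/100)*(-34) = -28237/50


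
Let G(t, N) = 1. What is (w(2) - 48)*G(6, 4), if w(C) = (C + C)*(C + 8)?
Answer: -8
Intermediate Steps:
w(C) = 2*C*(8 + C) (w(C) = (2*C)*(8 + C) = 2*C*(8 + C))
(w(2) - 48)*G(6, 4) = (2*2*(8 + 2) - 48)*1 = (2*2*10 - 48)*1 = (40 - 48)*1 = -8*1 = -8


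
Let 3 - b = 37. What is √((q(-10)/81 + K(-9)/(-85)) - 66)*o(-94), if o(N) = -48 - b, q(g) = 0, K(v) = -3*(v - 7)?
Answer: -14*I*√480930/85 ≈ -114.22*I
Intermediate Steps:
b = -34 (b = 3 - 1*37 = 3 - 37 = -34)
K(v) = 21 - 3*v (K(v) = -3*(-7 + v) = 21 - 3*v)
o(N) = -14 (o(N) = -48 - 1*(-34) = -48 + 34 = -14)
√((q(-10)/81 + K(-9)/(-85)) - 66)*o(-94) = √((0/81 + (21 - 3*(-9))/(-85)) - 66)*(-14) = √((0*(1/81) + (21 + 27)*(-1/85)) - 66)*(-14) = √((0 + 48*(-1/85)) - 66)*(-14) = √((0 - 48/85) - 66)*(-14) = √(-48/85 - 66)*(-14) = √(-5658/85)*(-14) = (I*√480930/85)*(-14) = -14*I*√480930/85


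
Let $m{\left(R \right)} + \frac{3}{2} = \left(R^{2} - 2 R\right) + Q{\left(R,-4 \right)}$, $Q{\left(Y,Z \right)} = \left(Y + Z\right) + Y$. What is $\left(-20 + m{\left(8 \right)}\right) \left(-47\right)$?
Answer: $- \frac{3619}{2} \approx -1809.5$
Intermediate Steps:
$Q{\left(Y,Z \right)} = Z + 2 Y$
$m{\left(R \right)} = - \frac{11}{2} + R^{2}$ ($m{\left(R \right)} = - \frac{3}{2} + \left(\left(R^{2} - 2 R\right) + \left(-4 + 2 R\right)\right) = - \frac{3}{2} + \left(-4 + R^{2}\right) = - \frac{11}{2} + R^{2}$)
$\left(-20 + m{\left(8 \right)}\right) \left(-47\right) = \left(-20 - \left(\frac{11}{2} - 8^{2}\right)\right) \left(-47\right) = \left(-20 + \left(- \frac{11}{2} + 64\right)\right) \left(-47\right) = \left(-20 + \frac{117}{2}\right) \left(-47\right) = \frac{77}{2} \left(-47\right) = - \frac{3619}{2}$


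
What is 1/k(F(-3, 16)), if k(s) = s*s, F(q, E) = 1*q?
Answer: ⅑ ≈ 0.11111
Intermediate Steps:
F(q, E) = q
k(s) = s²
1/k(F(-3, 16)) = 1/((-3)²) = 1/9 = ⅑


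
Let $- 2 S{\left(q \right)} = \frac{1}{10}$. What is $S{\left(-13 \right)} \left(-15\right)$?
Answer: $\frac{3}{4} \approx 0.75$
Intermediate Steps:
$S{\left(q \right)} = - \frac{1}{20}$ ($S{\left(q \right)} = - \frac{1}{2 \cdot 10} = \left(- \frac{1}{2}\right) \frac{1}{10} = - \frac{1}{20}$)
$S{\left(-13 \right)} \left(-15\right) = \left(- \frac{1}{20}\right) \left(-15\right) = \frac{3}{4}$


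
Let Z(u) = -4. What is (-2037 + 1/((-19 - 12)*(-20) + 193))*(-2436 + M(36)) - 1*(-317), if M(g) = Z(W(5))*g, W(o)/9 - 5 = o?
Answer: 1424314707/271 ≈ 5.2558e+6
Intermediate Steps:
W(o) = 45 + 9*o
M(g) = -4*g
(-2037 + 1/((-19 - 12)*(-20) + 193))*(-2436 + M(36)) - 1*(-317) = (-2037 + 1/((-19 - 12)*(-20) + 193))*(-2436 - 4*36) - 1*(-317) = (-2037 + 1/(-31*(-20) + 193))*(-2436 - 144) + 317 = (-2037 + 1/(620 + 193))*(-2580) + 317 = (-2037 + 1/813)*(-2580) + 317 = -1656080/813*(-2580) + 317 = 1424228800/271 + 317 = 1424314707/271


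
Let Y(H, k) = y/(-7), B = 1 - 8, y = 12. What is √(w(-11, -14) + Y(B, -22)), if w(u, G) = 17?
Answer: √749/7 ≈ 3.9097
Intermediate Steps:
B = -7
Y(H, k) = -12/7 (Y(H, k) = 12/(-7) = 12*(-⅐) = -12/7)
√(w(-11, -14) + Y(B, -22)) = √(17 - 12/7) = √(107/7) = √749/7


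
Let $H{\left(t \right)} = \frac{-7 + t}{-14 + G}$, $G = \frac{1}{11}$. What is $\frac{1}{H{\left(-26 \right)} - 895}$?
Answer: $- \frac{51}{45524} \approx -0.0011203$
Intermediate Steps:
$G = \frac{1}{11} \approx 0.090909$
$H{\left(t \right)} = \frac{77}{153} - \frac{11 t}{153}$ ($H{\left(t \right)} = \frac{-7 + t}{-14 + \frac{1}{11}} = \frac{-7 + t}{- \frac{153}{11}} = \left(-7 + t\right) \left(- \frac{11}{153}\right) = \frac{77}{153} - \frac{11 t}{153}$)
$\frac{1}{H{\left(-26 \right)} - 895} = \frac{1}{\left(\frac{77}{153} - - \frac{286}{153}\right) - 895} = \frac{1}{\left(\frac{77}{153} + \frac{286}{153}\right) - 895} = \frac{1}{\frac{121}{51} - 895} = \frac{1}{- \frac{45524}{51}} = - \frac{51}{45524}$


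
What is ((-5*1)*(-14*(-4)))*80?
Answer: -22400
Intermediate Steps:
((-5*1)*(-14*(-4)))*80 = -5*56*80 = -280*80 = -22400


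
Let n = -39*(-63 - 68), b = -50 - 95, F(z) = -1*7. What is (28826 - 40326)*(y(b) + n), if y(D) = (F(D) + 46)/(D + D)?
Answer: -1703806650/29 ≈ -5.8752e+7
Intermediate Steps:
F(z) = -7
b = -145
y(D) = 39/(2*D) (y(D) = (-7 + 46)/(D + D) = 39/((2*D)) = 39*(1/(2*D)) = 39/(2*D))
n = 5109 (n = -39*(-131) = 5109)
(28826 - 40326)*(y(b) + n) = (28826 - 40326)*((39/2)/(-145) + 5109) = -11500*((39/2)*(-1/145) + 5109) = -11500*(-39/290 + 5109) = -11500*1481571/290 = -1703806650/29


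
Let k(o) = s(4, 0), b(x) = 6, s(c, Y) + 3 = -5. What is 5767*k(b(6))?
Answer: -46136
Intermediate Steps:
s(c, Y) = -8 (s(c, Y) = -3 - 5 = -8)
k(o) = -8
5767*k(b(6)) = 5767*(-8) = -46136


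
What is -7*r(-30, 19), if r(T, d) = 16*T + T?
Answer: 3570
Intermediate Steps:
r(T, d) = 17*T
-7*r(-30, 19) = -119*(-30) = -7*(-510) = 3570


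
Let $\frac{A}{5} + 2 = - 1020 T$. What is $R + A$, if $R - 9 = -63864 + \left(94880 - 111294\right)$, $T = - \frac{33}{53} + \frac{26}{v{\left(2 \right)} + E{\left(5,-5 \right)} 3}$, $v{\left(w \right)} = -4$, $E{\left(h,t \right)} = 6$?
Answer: $- \frac{32119309}{371} \approx -86575.0$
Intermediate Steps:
$T = \frac{458}{371}$ ($T = - \frac{33}{53} + \frac{26}{-4 + 6 \cdot 3} = \left(-33\right) \frac{1}{53} + \frac{26}{-4 + 18} = - \frac{33}{53} + \frac{26}{14} = - \frac{33}{53} + 26 \cdot \frac{1}{14} = - \frac{33}{53} + \frac{13}{7} = \frac{458}{371} \approx 1.2345$)
$R = -80269$ ($R = 9 + \left(-63864 + \left(94880 - 111294\right)\right) = 9 - 80278 = -80269$)
$A = - \frac{2339510}{371}$ ($A = -10 + 5 \left(\left(-1020\right) \frac{458}{371}\right) = -10 + 5 \left(- \frac{467160}{371}\right) = -10 - \frac{2335800}{371} = - \frac{2339510}{371} \approx -6306.0$)
$R + A = -80269 - \frac{2339510}{371} = - \frac{32119309}{371}$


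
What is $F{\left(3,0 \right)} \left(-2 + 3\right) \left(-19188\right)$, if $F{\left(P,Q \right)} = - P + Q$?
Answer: $57564$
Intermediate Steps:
$F{\left(P,Q \right)} = Q - P$
$F{\left(3,0 \right)} \left(-2 + 3\right) \left(-19188\right) = \left(0 - 3\right) \left(-2 + 3\right) \left(-19188\right) = \left(0 - 3\right) 1 \left(-19188\right) = \left(-3\right) 1 \left(-19188\right) = \left(-3\right) \left(-19188\right) = 57564$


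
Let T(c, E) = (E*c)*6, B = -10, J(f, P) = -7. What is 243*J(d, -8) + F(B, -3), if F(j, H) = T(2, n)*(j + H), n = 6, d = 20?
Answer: -2637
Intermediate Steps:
T(c, E) = 6*E*c
F(j, H) = 72*H + 72*j (F(j, H) = (6*6*2)*(j + H) = 72*(H + j) = 72*H + 72*j)
243*J(d, -8) + F(B, -3) = 243*(-7) + (72*(-3) + 72*(-10)) = -1701 + (-216 - 720) = -1701 - 936 = -2637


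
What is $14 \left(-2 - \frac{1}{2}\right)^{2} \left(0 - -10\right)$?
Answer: $875$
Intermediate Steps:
$14 \left(-2 - \frac{1}{2}\right)^{2} \left(0 - -10\right) = 14 \left(-2 - \frac{1}{2}\right)^{2} \left(0 + 10\right) = 14 \left(-2 - \frac{1}{2}\right)^{2} \cdot 10 = 14 \left(- \frac{5}{2}\right)^{2} \cdot 10 = 14 \cdot \frac{25}{4} \cdot 10 = \frac{175}{2} \cdot 10 = 875$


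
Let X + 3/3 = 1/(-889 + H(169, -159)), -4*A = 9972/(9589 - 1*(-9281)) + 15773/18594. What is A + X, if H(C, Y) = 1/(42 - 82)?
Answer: -11190511304113/8318163123720 ≈ -1.3453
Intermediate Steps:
H(C, Y) = -1/40 (H(C, Y) = 1/(-40) = -1/40)
A = -80509313/233912520 (A = -(9972/(9589 - 1*(-9281)) + 15773/18594)/4 = -(9972/(9589 + 9281) + 15773*(1/18594))/4 = -(9972/18870 + 15773/18594)/4 = -(9972*(1/18870) + 15773/18594)/4 = -(1662/3145 + 15773/18594)/4 = -¼*80509313/58478130 = -80509313/233912520 ≈ -0.34419)
X = -35601/35561 (X = -1 + 1/(-889 - 1/40) = -1 + 1/(-35561/40) = -1 - 40/35561 = -35601/35561 ≈ -1.0011)
A + X = -80509313/233912520 - 35601/35561 = -11190511304113/8318163123720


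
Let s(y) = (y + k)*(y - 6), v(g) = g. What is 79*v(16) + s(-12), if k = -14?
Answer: 1732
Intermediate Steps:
s(y) = (-14 + y)*(-6 + y) (s(y) = (y - 14)*(y - 6) = (-14 + y)*(-6 + y))
79*v(16) + s(-12) = 79*16 + (84 + (-12)² - 20*(-12)) = 1264 + (84 + 144 + 240) = 1264 + 468 = 1732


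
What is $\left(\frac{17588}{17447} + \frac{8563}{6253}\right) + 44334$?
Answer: $\frac{4836925474819}{109096091} \approx 44336.0$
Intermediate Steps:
$\left(\frac{17588}{17447} + \frac{8563}{6253}\right) + 44334 = \frac{259376425}{109096091} + 44334 = \frac{4836925474819}{109096091}$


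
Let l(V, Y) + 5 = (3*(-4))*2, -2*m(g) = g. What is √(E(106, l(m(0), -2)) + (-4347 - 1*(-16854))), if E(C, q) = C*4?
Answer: √12931 ≈ 113.71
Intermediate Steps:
m(g) = -g/2
l(V, Y) = -29 (l(V, Y) = -5 + (3*(-4))*2 = -5 - 12*2 = -5 - 24 = -29)
E(C, q) = 4*C
√(E(106, l(m(0), -2)) + (-4347 - 1*(-16854))) = √(4*106 + (-4347 - 1*(-16854))) = √(424 + (-4347 + 16854)) = √(424 + 12507) = √12931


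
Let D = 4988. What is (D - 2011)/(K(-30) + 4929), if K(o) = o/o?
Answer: 2977/4930 ≈ 0.60385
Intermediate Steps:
K(o) = 1
(D - 2011)/(K(-30) + 4929) = (4988 - 2011)/(1 + 4929) = 2977/4930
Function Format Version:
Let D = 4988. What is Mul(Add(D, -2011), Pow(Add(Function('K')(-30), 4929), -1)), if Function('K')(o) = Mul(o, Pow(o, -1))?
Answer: Rational(2977, 4930) ≈ 0.60385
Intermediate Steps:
Function('K')(o) = 1
Mul(Add(D, -2011), Pow(Add(Function('K')(-30), 4929), -1)) = Mul(Add(4988, -2011), Pow(Add(1, 4929), -1)) = Mul(2977, Pow(4930, -1)) = Mul(2977, Rational(1, 4930)) = Rational(2977, 4930)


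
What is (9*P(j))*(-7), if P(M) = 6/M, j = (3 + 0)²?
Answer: -42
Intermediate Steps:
j = 9 (j = 3² = 9)
(9*P(j))*(-7) = (9*(6/9))*(-7) = (9*(6*(⅑)))*(-7) = (9*(⅔))*(-7) = 6*(-7) = -42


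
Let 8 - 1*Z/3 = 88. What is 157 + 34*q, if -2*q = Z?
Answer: 4237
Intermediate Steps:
Z = -240 (Z = 24 - 3*88 = 24 - 264 = -240)
q = 120 (q = -1/2*(-240) = 120)
157 + 34*q = 157 + 34*120 = 157 + 4080 = 4237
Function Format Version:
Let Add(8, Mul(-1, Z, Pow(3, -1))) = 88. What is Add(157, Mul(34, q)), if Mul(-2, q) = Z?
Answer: 4237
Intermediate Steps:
Z = -240 (Z = Add(24, Mul(-3, 88)) = Add(24, -264) = -240)
q = 120 (q = Mul(Rational(-1, 2), -240) = 120)
Add(157, Mul(34, q)) = Add(157, Mul(34, 120)) = Add(157, 4080) = 4237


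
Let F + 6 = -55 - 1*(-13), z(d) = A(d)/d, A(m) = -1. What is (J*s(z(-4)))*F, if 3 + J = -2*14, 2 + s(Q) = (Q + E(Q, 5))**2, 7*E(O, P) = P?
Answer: -78027/49 ≈ -1592.4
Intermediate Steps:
E(O, P) = P/7
z(d) = -1/d
F = -48 (F = -6 + (-55 - 1*(-13)) = -6 + (-55 + 13) = -6 - 42 = -48)
s(Q) = -2 + (5/7 + Q)**2 (s(Q) = -2 + (Q + (1/7)*5)**2 = -2 + (Q + 5/7)**2 = -2 + (5/7 + Q)**2)
J = -31 (J = -3 - 2*14 = -3 - 28 = -31)
(J*s(z(-4)))*F = -31*(-2 + (5 + 7*(-1/(-4)))**2/49)*(-48) = -31*(-2 + (5 + 7*(-1*(-1/4)))**2/49)*(-48) = -31*(-2 + (5 + 7*(1/4))**2/49)*(-48) = -31*(-2 + (5 + 7/4)**2/49)*(-48) = -31*(-2 + (27/4)**2/49)*(-48) = -31*(-2 + (1/49)*(729/16))*(-48) = -31*(-2 + 729/784)*(-48) = -31*(-839/784)*(-48) = (26009/784)*(-48) = -78027/49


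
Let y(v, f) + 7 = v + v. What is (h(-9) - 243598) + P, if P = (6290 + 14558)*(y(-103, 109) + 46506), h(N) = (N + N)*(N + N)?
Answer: 964873190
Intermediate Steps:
y(v, f) = -7 + 2*v (y(v, f) = -7 + (v + v) = -7 + 2*v)
h(N) = 4*N² (h(N) = (2*N)*(2*N) = 4*N²)
P = 965116464 (P = (6290 + 14558)*((-7 + 2*(-103)) + 46506) = 20848*((-7 - 206) + 46506) = 20848*(-213 + 46506) = 20848*46293 = 965116464)
(h(-9) - 243598) + P = (4*(-9)² - 243598) + 965116464 = (4*81 - 243598) + 965116464 = (324 - 243598) + 965116464 = -243274 + 965116464 = 964873190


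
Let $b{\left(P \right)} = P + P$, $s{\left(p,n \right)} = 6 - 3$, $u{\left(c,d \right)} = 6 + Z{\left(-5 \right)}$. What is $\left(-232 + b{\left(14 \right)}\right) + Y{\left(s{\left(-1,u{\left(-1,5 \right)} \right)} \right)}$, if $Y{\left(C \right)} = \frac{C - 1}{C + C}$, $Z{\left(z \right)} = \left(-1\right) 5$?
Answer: $- \frac{611}{3} \approx -203.67$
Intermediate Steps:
$Z{\left(z \right)} = -5$
$u{\left(c,d \right)} = 1$ ($u{\left(c,d \right)} = 6 - 5 = 1$)
$s{\left(p,n \right)} = 3$
$Y{\left(C \right)} = \frac{-1 + C}{2 C}$
$b{\left(P \right)} = 2 P$
$\left(-232 + b{\left(14 \right)}\right) + Y{\left(s{\left(-1,u{\left(-1,5 \right)} \right)} \right)} = \left(-232 + 2 \cdot 14\right) + \frac{-1 + 3}{2 \cdot 3} = \left(-232 + 28\right) + \frac{1}{2} \cdot \frac{1}{3} \cdot 2 = -204 + \frac{1}{3} = - \frac{611}{3}$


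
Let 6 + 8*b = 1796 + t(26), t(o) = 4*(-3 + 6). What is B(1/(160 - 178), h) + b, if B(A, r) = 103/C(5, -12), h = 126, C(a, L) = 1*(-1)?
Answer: 489/4 ≈ 122.25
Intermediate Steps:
C(a, L) = -1
B(A, r) = -103 (B(A, r) = 103/(-1) = 103*(-1) = -103)
t(o) = 12 (t(o) = 4*3 = 12)
b = 901/4 (b = -3/4 + (1796 + 12)/8 = -3/4 + (1/8)*1808 = -3/4 + 226 = 901/4 ≈ 225.25)
B(1/(160 - 178), h) + b = -103 + 901/4 = 489/4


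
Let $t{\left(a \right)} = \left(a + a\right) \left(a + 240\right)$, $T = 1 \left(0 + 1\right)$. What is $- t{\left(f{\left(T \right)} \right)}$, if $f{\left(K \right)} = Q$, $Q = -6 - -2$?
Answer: $1888$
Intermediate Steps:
$T = 1$ ($T = 1 \cdot 1 = 1$)
$Q = -4$ ($Q = -6 + 2 = -4$)
$f{\left(K \right)} = -4$
$t{\left(a \right)} = 2 a \left(240 + a\right)$
$- t{\left(f{\left(T \right)} \right)} = - 2 \left(-4\right) \left(240 - 4\right) = - 2 \left(-4\right) 236 = \left(-1\right) \left(-1888\right) = 1888$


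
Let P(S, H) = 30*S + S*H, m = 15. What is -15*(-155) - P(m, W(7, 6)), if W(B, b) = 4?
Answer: 1815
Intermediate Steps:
P(S, H) = 30*S + H*S
-15*(-155) - P(m, W(7, 6)) = -15*(-155) - 15*(30 + 4) = 2325 - 15*34 = 2325 - 1*510 = 2325 - 510 = 1815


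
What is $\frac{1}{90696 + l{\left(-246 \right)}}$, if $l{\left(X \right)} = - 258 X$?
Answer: $\frac{1}{154164} \approx 6.4866 \cdot 10^{-6}$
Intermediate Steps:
$\frac{1}{90696 + l{\left(-246 \right)}} = \frac{1}{90696 - -63468} = \frac{1}{90696 + 63468} = \frac{1}{154164}$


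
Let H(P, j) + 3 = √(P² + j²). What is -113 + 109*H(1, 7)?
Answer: -440 + 545*√2 ≈ 330.75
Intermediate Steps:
H(P, j) = -3 + √(P² + j²)
-113 + 109*H(1, 7) = -113 + 109*(-3 + √(1² + 7²)) = -113 + 109*(-3 + √(1 + 49)) = -113 + 109*(-3 + √50) = -113 + 109*(-3 + 5*√2) = -113 + (-327 + 545*√2) = -440 + 545*√2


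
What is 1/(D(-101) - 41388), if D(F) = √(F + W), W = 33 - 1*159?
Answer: -41388/1712966771 - I*√227/1712966771 ≈ -2.4162e-5 - 8.7956e-9*I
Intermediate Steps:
W = -126 (W = 33 - 159 = -126)
D(F) = √(-126 + F) (D(F) = √(F - 126) = √(-126 + F))
1/(D(-101) - 41388) = 1/(√(-126 - 101) - 41388) = 1/(√(-227) - 41388) = 1/(I*√227 - 41388) = 1/(-41388 + I*√227)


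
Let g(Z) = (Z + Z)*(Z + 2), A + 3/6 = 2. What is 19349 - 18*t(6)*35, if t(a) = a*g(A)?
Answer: -20341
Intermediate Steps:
A = 3/2 (A = -½ + 2 = 3/2 ≈ 1.5000)
g(Z) = 2*Z*(2 + Z) (g(Z) = (2*Z)*(2 + Z) = 2*Z*(2 + Z))
t(a) = 21*a/2 (t(a) = a*(2*(3/2)*(2 + 3/2)) = a*(2*(3/2)*(7/2)) = a*(21/2) = 21*a/2)
19349 - 18*t(6)*35 = 19349 - 18*((21/2)*6)*35 = 19349 - 18*63*35 = 19349 - 1134*35 = 19349 - 1*39690 = 19349 - 39690 = -20341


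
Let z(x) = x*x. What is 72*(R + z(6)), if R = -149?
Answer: -8136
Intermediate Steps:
z(x) = x²
72*(R + z(6)) = 72*(-149 + 6²) = 72*(-149 + 36) = 72*(-113) = -8136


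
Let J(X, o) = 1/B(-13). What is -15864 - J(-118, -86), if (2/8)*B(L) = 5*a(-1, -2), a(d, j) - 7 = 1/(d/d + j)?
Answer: -1903681/120 ≈ -15864.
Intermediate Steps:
a(d, j) = 7 + 1/(1 + j) (a(d, j) = 7 + 1/(d/d + j) = 7 + 1/(1 + j))
B(L) = 120 (B(L) = 4*(5*((8 + 7*(-2))/(1 - 2))) = 4*(5*((8 - 14)/(-1))) = 4*(5*(-1*(-6))) = 4*(5*6) = 4*30 = 120)
J(X, o) = 1/120
-15864 - J(-118, -86) = -15864 - 1*1/120 = -15864 - 1/120 = -1903681/120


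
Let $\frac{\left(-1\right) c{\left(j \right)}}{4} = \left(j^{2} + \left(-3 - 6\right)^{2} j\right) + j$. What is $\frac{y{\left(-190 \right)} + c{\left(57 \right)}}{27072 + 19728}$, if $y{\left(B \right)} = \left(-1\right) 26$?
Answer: $- \frac{15859}{23400} \approx -0.67774$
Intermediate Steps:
$y{\left(B \right)} = -26$
$c{\left(j \right)} = - 328 j - 4 j^{2}$ ($c{\left(j \right)} = - 4 \left(\left(j^{2} + \left(-3 - 6\right)^{2} j\right) + j\right) = - 4 \left(\left(j^{2} + \left(-9\right)^{2} j\right) + j\right) = - 4 \left(\left(j^{2} + 81 j\right) + j\right) = - 4 \left(j^{2} + 82 j\right) = - 328 j - 4 j^{2}$)
$\frac{y{\left(-190 \right)} + c{\left(57 \right)}}{27072 + 19728} = \frac{-26 - 228 \left(82 + 57\right)}{27072 + 19728} = \frac{-26 - 228 \cdot 139}{46800} = \left(-26 - 31692\right) \frac{1}{46800} = \left(-31718\right) \frac{1}{46800} = - \frac{15859}{23400}$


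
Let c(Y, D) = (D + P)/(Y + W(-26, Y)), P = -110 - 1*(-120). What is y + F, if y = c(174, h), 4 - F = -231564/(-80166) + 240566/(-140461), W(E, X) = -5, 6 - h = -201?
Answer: 42030706971/10231038779 ≈ 4.1082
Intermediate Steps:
h = 207 (h = 6 - 1*(-201) = 6 + 201 = 207)
P = 10 (P = -110 + 120 = 10)
F = 170969296/60538691 (F = 4 - (-231564/(-80166) + 240566/(-140461)) = 4 - (-231564*(-1/80166) + 240566*(-1/140461)) = 4 - (38594/13361 - 240566/140461) = 4 - 1*71185468/60538691 = 4 - 71185468/60538691 = 170969296/60538691 ≈ 2.8241)
c(Y, D) = (10 + D)/(-5 + Y) (c(Y, D) = (D + 10)/(Y - 5) = (10 + D)/(-5 + Y))
y = 217/169 (y = (10 + 207)/(-5 + 174) = 217/169 ≈ 1.2840)
y + F = 217/169 + 170969296/60538691 = 42030706971/10231038779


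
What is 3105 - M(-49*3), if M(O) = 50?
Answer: 3055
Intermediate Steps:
3105 - M(-49*3) = 3105 - 1*50 = 3105 - 50 = 3055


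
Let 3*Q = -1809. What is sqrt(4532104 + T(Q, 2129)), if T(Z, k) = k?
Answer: 11*sqrt(37473) ≈ 2129.4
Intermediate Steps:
Q = -603 (Q = (1/3)*(-1809) = -603)
sqrt(4532104 + T(Q, 2129)) = sqrt(4532104 + 2129) = sqrt(4534233) = 11*sqrt(37473)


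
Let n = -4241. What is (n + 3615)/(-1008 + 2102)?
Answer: -313/547 ≈ -0.57221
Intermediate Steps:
(n + 3615)/(-1008 + 2102) = (-4241 + 3615)/(-1008 + 2102) = -626/1094 = -626*1/1094 = -313/547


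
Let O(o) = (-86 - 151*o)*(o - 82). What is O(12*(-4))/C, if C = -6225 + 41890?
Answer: -186212/7133 ≈ -26.106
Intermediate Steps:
O(o) = (-86 - 151*o)*(-82 + o)
C = 35665
O(12*(-4))/C = (7052 - 151*(12*(-4))**2 + 12296*(12*(-4)))/35665 = (7052 - 151*(-48)**2 + 12296*(-48))*(1/35665) = (7052 - 151*2304 - 590208)*(1/35665) = (7052 - 347904 - 590208)*(1/35665) = -931060*1/35665 = -186212/7133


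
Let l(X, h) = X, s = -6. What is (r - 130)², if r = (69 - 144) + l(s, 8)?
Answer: 44521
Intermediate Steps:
r = -81 (r = (69 - 144) - 6 = -75 - 6 = -81)
(r - 130)² = (-81 - 130)² = (-211)² = 44521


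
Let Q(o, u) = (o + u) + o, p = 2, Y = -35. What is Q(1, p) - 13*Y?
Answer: 459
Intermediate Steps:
Q(o, u) = u + 2*o
Q(1, p) - 13*Y = (2 + 2*1) - 13*(-35) = (2 + 2) + 455 = 4 + 455 = 459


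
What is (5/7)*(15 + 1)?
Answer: 80/7 ≈ 11.429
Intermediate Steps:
(5/7)*(15 + 1) = (5*(1/7))*16 = (5/7)*16 = 80/7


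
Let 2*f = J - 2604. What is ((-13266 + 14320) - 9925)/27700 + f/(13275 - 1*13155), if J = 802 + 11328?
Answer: 6543529/166200 ≈ 39.371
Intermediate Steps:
J = 12130
f = 4763 (f = (12130 - 2604)/2 = (½)*9526 = 4763)
((-13266 + 14320) - 9925)/27700 + f/(13275 - 1*13155) = ((-13266 + 14320) - 9925)/27700 + 4763/(13275 - 1*13155) = (1054 - 9925)*(1/27700) + 4763/(13275 - 13155) = -8871*1/27700 + 4763/120 = -8871/27700 + 4763*(1/120) = -8871/27700 + 4763/120 = 6543529/166200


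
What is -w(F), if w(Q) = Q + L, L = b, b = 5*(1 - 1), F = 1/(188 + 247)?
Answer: -1/435 ≈ -0.0022989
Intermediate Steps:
F = 1/435 ≈ 0.0022989
b = 0 (b = 5*0 = 0)
L = 0
w(Q) = Q (w(Q) = Q + 0 = Q)
-w(F) = -1*1/435 = -1/435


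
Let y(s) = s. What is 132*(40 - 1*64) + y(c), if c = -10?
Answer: -3178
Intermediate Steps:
132*(40 - 1*64) + y(c) = 132*(40 - 1*64) - 10 = 132*(40 - 64) - 10 = 132*(-24) - 10 = -3168 - 10 = -3178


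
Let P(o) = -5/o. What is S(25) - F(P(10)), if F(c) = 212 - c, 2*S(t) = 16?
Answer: -409/2 ≈ -204.50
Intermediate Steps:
S(t) = 8 (S(t) = (1/2)*16 = 8)
S(25) - F(P(10)) = 8 - (212 - (-5)/10) = 8 - (212 - 1*(-1/2)) = 8 - (212 + 1/2) = 8 - 1*425/2 = 8 - 425/2 = -409/2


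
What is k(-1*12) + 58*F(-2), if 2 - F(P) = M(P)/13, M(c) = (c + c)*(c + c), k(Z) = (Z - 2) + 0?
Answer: 398/13 ≈ 30.615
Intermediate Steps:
k(Z) = -2 + Z (k(Z) = (-2 + Z) + 0 = -2 + Z)
M(c) = 4*c² (M(c) = (2*c)*(2*c) = 4*c²)
F(P) = 2 - 4*P²/13
k(-1*12) + 58*F(-2) = (-2 - 1*12) + 58*(2 - 4/13*(-2)²) = (-2 - 12) + 58*(2 - 4/13*4) = -14 + 58*(2 - 16/13) = -14 + 58*(10/13) = -14 + 580/13 = 398/13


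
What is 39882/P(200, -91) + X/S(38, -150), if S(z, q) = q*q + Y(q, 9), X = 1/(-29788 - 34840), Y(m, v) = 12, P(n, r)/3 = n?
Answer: 2417689274423/36372638400 ≈ 66.470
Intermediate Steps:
P(n, r) = 3*n
X = -1/64628 (X = 1/(-64628) = -1/64628 ≈ -1.5473e-5)
S(z, q) = 12 + q**2 (S(z, q) = q*q + 12 = q**2 + 12 = 12 + q**2)
39882/P(200, -91) + X/S(38, -150) = 39882/((3*200)) - 1/(64628*(12 + (-150)**2)) = 39882/600 - 1/(64628*(12 + 22500)) = 39882*(1/600) - 1/64628/22512 = 6647/100 - 1/64628*1/22512 = 6647/100 - 1/1454905536 = 2417689274423/36372638400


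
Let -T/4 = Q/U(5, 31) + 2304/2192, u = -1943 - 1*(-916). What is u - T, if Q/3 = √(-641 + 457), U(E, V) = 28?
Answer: -140123/137 + 6*I*√46/7 ≈ -1022.8 + 5.8134*I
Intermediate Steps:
Q = 6*I*√46 (Q = 3*√(-641 + 457) = 3*√(-184) = 3*(2*I*√46) = 6*I*√46 ≈ 40.694*I)
u = -1027 (u = -1943 + 916 = -1027)
T = -576/137 - 6*I*√46/7 (T = -4*((6*I*√46)/28 + 2304/2192) = -4*((6*I*√46)*(1/28) + 2304*(1/2192)) = -4*(3*I*√46/14 + 144/137) = -4*(144/137 + 3*I*√46/14) = -576/137 - 6*I*√46/7 ≈ -4.2044 - 5.8134*I)
u - T = -1027 - (-576/137 - 6*I*√46/7) = -1027 + (576/137 + 6*I*√46/7) = -140123/137 + 6*I*√46/7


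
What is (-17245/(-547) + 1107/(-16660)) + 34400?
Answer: 313774584171/9113020 ≈ 34431.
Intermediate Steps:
(-17245/(-547) + 1107/(-16660)) + 34400 = (-17245*(-1/547) + 1107*(-1/16660)) + 34400 = (17245/547 - 1107/16660) + 34400 = 286696171/9113020 + 34400 = 313774584171/9113020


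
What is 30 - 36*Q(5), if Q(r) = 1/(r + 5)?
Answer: 132/5 ≈ 26.400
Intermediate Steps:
Q(r) = 1/(5 + r)
30 - 36*Q(5) = 30 - 36/(5 + 5) = 30 - 36/10 = 30 - 36*⅒ = 30 - 18/5 = 132/5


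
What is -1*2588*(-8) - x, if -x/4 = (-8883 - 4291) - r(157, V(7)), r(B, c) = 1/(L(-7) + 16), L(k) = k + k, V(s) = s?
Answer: -31994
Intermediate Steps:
L(k) = 2*k
r(B, c) = ½ (r(B, c) = 1/(2*(-7) + 16) = 1/(-14 + 16) = 1/2 = ½)
x = 52698 (x = -4*((-8883 - 4291) - 1*½) = -4*(-13174 - ½) = -4*(-26349/2) = 52698)
-1*2588*(-8) - x = -1*2588*(-8) - 1*52698 = -2588*(-8) - 52698 = 20704 - 52698 = -31994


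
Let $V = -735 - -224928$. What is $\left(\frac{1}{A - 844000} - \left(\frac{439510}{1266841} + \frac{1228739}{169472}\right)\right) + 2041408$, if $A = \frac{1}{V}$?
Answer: $\frac{82930208323492211732089177067}{40624175548824375106048} \approx 2.0414 \cdot 10^{6}$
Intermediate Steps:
$V = 224193$ ($V = -735 + 224928 = 224193$)
$A = \frac{1}{224193} \approx 4.4604 \cdot 10^{-6}$
$\left(\frac{1}{A - 844000} - \left(\frac{439510}{1266841} + \frac{1228739}{169472}\right)\right) + 2041408 = \left(\frac{1}{\frac{1}{224193} - 844000} - \left(\frac{439510}{1266841} + \frac{1228739}{169472}\right)\right) + 2041408 = \left(\frac{1}{- \frac{189218891999}{224193}} - \frac{1631101582219}{214694077952}\right) + 2041408 = \left(- \frac{224193}{189218891999} - \frac{1631101582219}{214694077952}\right) + 2041408 = - \frac{308635282258204398058517}{40624175548824375106048} + 2041408 = \frac{82930208323492211732089177067}{40624175548824375106048}$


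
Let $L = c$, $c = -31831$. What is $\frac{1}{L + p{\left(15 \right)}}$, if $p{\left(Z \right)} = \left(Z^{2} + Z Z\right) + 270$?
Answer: $- \frac{1}{31111} \approx -3.2143 \cdot 10^{-5}$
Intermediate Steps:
$L = -31831$
$p{\left(Z \right)} = 270 + 2 Z^{2}$ ($p{\left(Z \right)} = \left(Z^{2} + Z^{2}\right) + 270 = 2 Z^{2} + 270 = 270 + 2 Z^{2}$)
$\frac{1}{L + p{\left(15 \right)}} = \frac{1}{-31831 + \left(270 + 2 \cdot 15^{2}\right)} = \frac{1}{-31831 + \left(270 + 2 \cdot 225\right)} = \frac{1}{-31831 + \left(270 + 450\right)} = \frac{1}{-31831 + 720} = \frac{1}{-31111} = - \frac{1}{31111}$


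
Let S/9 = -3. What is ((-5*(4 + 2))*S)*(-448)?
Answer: -362880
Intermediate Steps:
S = -27 (S = 9*(-3) = -27)
((-5*(4 + 2))*S)*(-448) = (-5*(4 + 2)*(-27))*(-448) = (-5*6*(-27))*(-448) = -30*(-27)*(-448) = 810*(-448) = -362880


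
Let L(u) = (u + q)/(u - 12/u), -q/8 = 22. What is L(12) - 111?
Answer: -1385/11 ≈ -125.91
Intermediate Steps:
q = -176 (q = -8*22 = -176)
L(u) = (-176 + u)/(u - 12/u) (L(u) = (u - 176)/(u - 12/u) = (-176 + u)/(u - 12/u))
L(12) - 111 = 12*(-176 + 12)/(-12 + 12²) - 111 = 12*(-164)/(-12 + 144) - 111 = 12*(-164)/132 - 111 = 12*(1/132)*(-164) - 111 = -164/11 - 111 = -1385/11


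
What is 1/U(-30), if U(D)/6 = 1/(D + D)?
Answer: -10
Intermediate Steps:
U(D) = 3/D (U(D) = 6/(D + D) = 6/((2*D)) = 6*(1/(2*D)) = 3/D)
1/U(-30) = 1/(3/(-30)) = 1/(3*(-1/30)) = 1/(-⅒) = -10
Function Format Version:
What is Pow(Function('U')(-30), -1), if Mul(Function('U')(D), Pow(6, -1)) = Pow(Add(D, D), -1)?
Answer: -10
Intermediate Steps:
Function('U')(D) = Mul(3, Pow(D, -1)) (Function('U')(D) = Mul(6, Pow(Add(D, D), -1)) = Mul(6, Pow(Mul(2, D), -1)) = Mul(6, Mul(Rational(1, 2), Pow(D, -1))) = Mul(3, Pow(D, -1)))
Pow(Function('U')(-30), -1) = Pow(Mul(3, Pow(-30, -1)), -1) = Pow(Mul(3, Rational(-1, 30)), -1) = Pow(Rational(-1, 10), -1) = -10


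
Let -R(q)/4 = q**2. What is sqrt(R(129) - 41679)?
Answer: 3*I*sqrt(12027) ≈ 329.0*I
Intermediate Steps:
R(q) = -4*q**2
sqrt(R(129) - 41679) = sqrt(-4*129**2 - 41679) = sqrt(-4*16641 - 41679) = sqrt(-66564 - 41679) = sqrt(-108243) = 3*I*sqrt(12027)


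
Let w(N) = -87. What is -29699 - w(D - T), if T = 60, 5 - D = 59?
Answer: -29612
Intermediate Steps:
D = -54 (D = 5 - 1*59 = 5 - 59 = -54)
-29699 - w(D - T) = -29699 - 1*(-87) = -29699 + 87 = -29612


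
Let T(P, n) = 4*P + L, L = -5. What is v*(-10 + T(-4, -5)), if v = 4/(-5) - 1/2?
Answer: 403/10 ≈ 40.300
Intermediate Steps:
T(P, n) = -5 + 4*P (T(P, n) = 4*P - 5 = -5 + 4*P)
v = -13/10 (v = 4*(-1/5) - 1*1/2 = -4/5 - 1/2 = -13/10 ≈ -1.3000)
v*(-10 + T(-4, -5)) = -13*(-10 + (-5 + 4*(-4)))/10 = -13*(-10 + (-5 - 16))/10 = -13*(-10 - 21)/10 = -13/10*(-31) = 403/10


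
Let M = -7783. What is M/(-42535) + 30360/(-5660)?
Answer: -344561/66505 ≈ -5.1810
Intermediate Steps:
M/(-42535) + 30360/(-5660) = -7783/(-42535) + 30360/(-5660) = -7783*(-1/42535) + 30360*(-1/5660) = 43/235 - 1518/283 = -344561/66505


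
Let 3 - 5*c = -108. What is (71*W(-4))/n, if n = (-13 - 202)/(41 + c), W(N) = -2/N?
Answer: -11218/1075 ≈ -10.435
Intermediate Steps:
c = 111/5 (c = ⅗ - ⅕*(-108) = ⅗ + 108/5 = 111/5 ≈ 22.200)
n = -1075/316 (n = (-13 - 202)/(41 + 111/5) = -215/316/5 = -215*5/316 = -1075/316 ≈ -3.4019)
(71*W(-4))/n = (71*(-2/(-4)))/(-1075/316) = (71*(-2*(-¼)))*(-316/1075) = (71*(½))*(-316/1075) = (71/2)*(-316/1075) = -11218/1075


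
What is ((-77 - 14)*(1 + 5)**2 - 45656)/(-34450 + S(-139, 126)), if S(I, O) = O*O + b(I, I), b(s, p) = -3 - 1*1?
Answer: 24466/9289 ≈ 2.6339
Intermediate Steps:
b(s, p) = -4 (b(s, p) = -3 - 1 = -4)
S(I, O) = -4 + O**2 (S(I, O) = O*O - 4 = O**2 - 4 = -4 + O**2)
((-77 - 14)*(1 + 5)**2 - 45656)/(-34450 + S(-139, 126)) = ((-77 - 14)*(1 + 5)**2 - 45656)/(-34450 + (-4 + 126**2)) = (-91*6**2 - 45656)/(-34450 + (-4 + 15876)) = (-91*36 - 45656)/(-34450 + 15872) = (-3276 - 45656)/(-18578) = -48932*(-1/18578) = 24466/9289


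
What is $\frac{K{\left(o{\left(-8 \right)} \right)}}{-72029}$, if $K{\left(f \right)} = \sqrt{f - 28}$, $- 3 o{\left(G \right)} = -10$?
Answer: $- \frac{i \sqrt{222}}{216087} \approx - 6.8952 \cdot 10^{-5} i$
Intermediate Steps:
$o{\left(G \right)} = \frac{10}{3}$ ($o{\left(G \right)} = \left(- \frac{1}{3}\right) \left(-10\right) = \frac{10}{3}$)
$K{\left(f \right)} = \sqrt{-28 + f}$
$\frac{K{\left(o{\left(-8 \right)} \right)}}{-72029} = \frac{\sqrt{-28 + \frac{10}{3}}}{-72029} = \sqrt{- \frac{74}{3}} \left(- \frac{1}{72029}\right) = \frac{i \sqrt{222}}{3} \left(- \frac{1}{72029}\right) = - \frac{i \sqrt{222}}{216087}$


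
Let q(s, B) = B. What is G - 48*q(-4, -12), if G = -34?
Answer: 542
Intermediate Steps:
G - 48*q(-4, -12) = -34 - 48*(-12) = -34 + 576 = 542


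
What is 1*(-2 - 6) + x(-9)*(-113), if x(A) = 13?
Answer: -1477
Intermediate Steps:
1*(-2 - 6) + x(-9)*(-113) = 1*(-2 - 6) + 13*(-113) = 1*(-8) - 1469 = -8 - 1469 = -1477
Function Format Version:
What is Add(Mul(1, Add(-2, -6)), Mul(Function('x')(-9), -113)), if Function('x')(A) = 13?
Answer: -1477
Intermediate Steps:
Add(Mul(1, Add(-2, -6)), Mul(Function('x')(-9), -113)) = Add(Mul(1, Add(-2, -6)), Mul(13, -113)) = Add(Mul(1, -8), -1469) = Add(-8, -1469) = -1477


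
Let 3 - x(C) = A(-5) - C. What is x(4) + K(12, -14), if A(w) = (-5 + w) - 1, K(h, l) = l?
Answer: 4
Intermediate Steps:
A(w) = -6 + w
x(C) = 14 + C (x(C) = 3 - ((-6 - 5) - C) = 3 - (-11 - C) = 3 + (11 + C) = 14 + C)
x(4) + K(12, -14) = (14 + 4) - 14 = 18 - 14 = 4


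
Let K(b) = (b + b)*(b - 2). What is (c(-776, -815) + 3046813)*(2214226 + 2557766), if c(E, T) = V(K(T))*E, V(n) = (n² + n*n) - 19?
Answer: -13134415330720221662856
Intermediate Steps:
K(b) = 2*b*(-2 + b) (K(b) = (2*b)*(-2 + b) = 2*b*(-2 + b))
V(n) = -19 + 2*n² (V(n) = (n² + n²) - 19 = 2*n² - 19 = -19 + 2*n²)
c(E, T) = E*(-19 + 8*T²*(-2 + T)²) (c(E, T) = (-19 + 2*(2*T*(-2 + T))²)*E = (-19 + 2*(4*T²*(-2 + T)²))*E = (-19 + 8*T²*(-2 + T)²)*E = E*(-19 + 8*T²*(-2 + T)²))
(c(-776, -815) + 3046813)*(2214226 + 2557766) = (-776*(-19 + 8*(-815)²*(-2 - 815)²) + 3046813)*(2214226 + 2557766) = (-776*(-19 + 8*664225*(-817)²) + 3046813)*4771992 = (-776*(-19 + 8*664225*667489) + 3046813)*4771992 = (-776*(-19 + 3546903048200) + 3046813)*4771992 = (-776*3546903048181 + 3046813)*4771992 = (-2752396765388456 + 3046813)*4771992 = -2752396762341643*4771992 = -13134415330720221662856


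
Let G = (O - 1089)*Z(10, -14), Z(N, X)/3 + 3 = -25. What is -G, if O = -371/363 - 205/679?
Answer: -1074959108/11737 ≈ -91587.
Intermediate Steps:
Z(N, X) = -84 (Z(N, X) = -9 + 3*(-25) = -9 - 75 = -84)
O = -326324/246477 (O = -371*1/363 - 205*1/679 = -371/363 - 205/679 = -326324/246477 ≈ -1.3240)
G = 1074959108/11737 (G = (-326324/246477 - 1089)*(-84) = -268739777/246477*(-84) = 1074959108/11737 ≈ 91587.)
-G = -1*1074959108/11737 = -1074959108/11737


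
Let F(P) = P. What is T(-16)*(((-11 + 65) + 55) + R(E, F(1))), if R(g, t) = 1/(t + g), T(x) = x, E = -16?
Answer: -26144/15 ≈ -1742.9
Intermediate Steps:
R(g, t) = 1/(g + t)
T(-16)*(((-11 + 65) + 55) + R(E, F(1))) = -16*(((-11 + 65) + 55) + 1/(-16 + 1)) = -16*((54 + 55) + 1/(-15)) = -16*(109 - 1/15) = -16*1634/15 = -26144/15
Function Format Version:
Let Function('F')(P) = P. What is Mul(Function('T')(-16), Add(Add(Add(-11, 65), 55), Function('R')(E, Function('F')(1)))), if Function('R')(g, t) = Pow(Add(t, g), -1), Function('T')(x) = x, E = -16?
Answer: Rational(-26144, 15) ≈ -1742.9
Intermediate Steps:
Function('R')(g, t) = Pow(Add(g, t), -1)
Mul(Function('T')(-16), Add(Add(Add(-11, 65), 55), Function('R')(E, Function('F')(1)))) = Mul(-16, Add(Add(Add(-11, 65), 55), Pow(Add(-16, 1), -1))) = Mul(-16, Add(Add(54, 55), Pow(-15, -1))) = Mul(-16, Add(109, Rational(-1, 15))) = Mul(-16, Rational(1634, 15)) = Rational(-26144, 15)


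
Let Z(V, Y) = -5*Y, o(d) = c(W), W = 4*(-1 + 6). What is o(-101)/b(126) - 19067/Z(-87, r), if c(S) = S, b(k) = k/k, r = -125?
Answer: -6567/625 ≈ -10.507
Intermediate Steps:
W = 20 (W = 4*5 = 20)
b(k) = 1
o(d) = 20
o(-101)/b(126) - 19067/Z(-87, r) = 20/1 - 19067/((-5*(-125))) = 20*1 - 19067/625 = 20 - 19067*1/625 = 20 - 19067/625 = -6567/625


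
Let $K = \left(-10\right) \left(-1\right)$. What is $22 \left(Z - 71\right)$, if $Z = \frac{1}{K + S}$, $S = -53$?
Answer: $- \frac{67188}{43} \approx -1562.5$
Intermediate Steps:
$K = 10$
$Z = - \frac{1}{43}$ ($Z = \frac{1}{10 - 53} = \frac{1}{-43} = - \frac{1}{43} \approx -0.023256$)
$22 \left(Z - 71\right) = 22 \left(- \frac{1}{43} - 71\right) = 22 \left(- \frac{3054}{43}\right) = - \frac{67188}{43}$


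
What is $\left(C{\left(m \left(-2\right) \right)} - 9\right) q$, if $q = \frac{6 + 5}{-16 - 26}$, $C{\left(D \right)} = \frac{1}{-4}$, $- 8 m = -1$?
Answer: $\frac{407}{168} \approx 2.4226$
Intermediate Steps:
$m = \frac{1}{8}$ ($m = \left(- \frac{1}{8}\right) \left(-1\right) = \frac{1}{8} \approx 0.125$)
$C{\left(D \right)} = - \frac{1}{4}$
$q = - \frac{11}{42}$ ($q = \frac{11}{-16 - 26} = \frac{11}{-42} = 11 \left(- \frac{1}{42}\right) = - \frac{11}{42} \approx -0.2619$)
$\left(C{\left(m \left(-2\right) \right)} - 9\right) q = \left(- \frac{1}{4} - 9\right) \left(- \frac{11}{42}\right) = \left(- \frac{37}{4}\right) \left(- \frac{11}{42}\right) = \frac{407}{168}$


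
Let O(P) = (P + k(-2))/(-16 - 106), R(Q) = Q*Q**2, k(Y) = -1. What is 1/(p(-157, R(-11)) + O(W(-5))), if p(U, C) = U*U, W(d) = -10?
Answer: 122/3007189 ≈ 4.0569e-5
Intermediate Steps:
R(Q) = Q**3
O(P) = 1/122 - P/122 (O(P) = (P - 1)/(-16 - 106) = (-1 + P)/(-122) = (-1 + P)*(-1/122) = 1/122 - P/122)
p(U, C) = U**2
1/(p(-157, R(-11)) + O(W(-5))) = 1/((-157)**2 + (1/122 - 1/122*(-10))) = 1/(24649 + (1/122 + 5/61)) = 1/(24649 + 11/122) = 1/(3007189/122) = 122/3007189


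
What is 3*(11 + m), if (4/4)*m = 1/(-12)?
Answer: 131/4 ≈ 32.750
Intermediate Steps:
m = -1/12 (m = 1/(-12) = 1*(-1/12) = -1/12 ≈ -0.083333)
3*(11 + m) = 3*(11 - 1/12) = 3*(131/12) = 131/4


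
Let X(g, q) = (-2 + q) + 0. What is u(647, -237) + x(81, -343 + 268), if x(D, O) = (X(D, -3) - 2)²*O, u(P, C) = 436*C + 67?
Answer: -106940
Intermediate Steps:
X(g, q) = -2 + q
u(P, C) = 67 + 436*C
x(D, O) = 49*O (x(D, O) = ((-2 - 3) - 2)²*O = (-5 - 2)²*O = (-7)²*O = 49*O)
u(647, -237) + x(81, -343 + 268) = (67 + 436*(-237)) + 49*(-343 + 268) = (67 - 103332) + 49*(-75) = -103265 - 3675 = -106940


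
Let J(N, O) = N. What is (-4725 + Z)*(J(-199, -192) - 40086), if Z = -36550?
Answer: 1662763375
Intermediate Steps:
(-4725 + Z)*(J(-199, -192) - 40086) = (-4725 - 36550)*(-199 - 40086) = -41275*(-40285) = 1662763375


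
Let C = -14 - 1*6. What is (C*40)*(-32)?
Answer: 25600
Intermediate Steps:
C = -20 (C = -14 - 6 = -20)
(C*40)*(-32) = -20*40*(-32) = -800*(-32) = 25600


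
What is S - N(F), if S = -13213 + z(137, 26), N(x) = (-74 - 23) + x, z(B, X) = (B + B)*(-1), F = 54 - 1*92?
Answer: -13352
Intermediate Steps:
F = -38 (F = 54 - 92 = -38)
z(B, X) = -2*B (z(B, X) = (2*B)*(-1) = -2*B)
N(x) = -97 + x
S = -13487 (S = -13213 - 2*137 = -13213 - 274 = -13487)
S - N(F) = -13487 - (-97 - 38) = -13487 - 1*(-135) = -13487 + 135 = -13352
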